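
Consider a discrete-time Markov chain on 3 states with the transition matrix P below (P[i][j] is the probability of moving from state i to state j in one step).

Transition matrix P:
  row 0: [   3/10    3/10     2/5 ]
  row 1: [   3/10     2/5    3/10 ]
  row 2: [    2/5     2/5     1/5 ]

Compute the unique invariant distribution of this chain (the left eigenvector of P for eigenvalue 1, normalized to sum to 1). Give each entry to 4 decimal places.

Balance equations π_j = Σ_i π_i·P[i][j]:
  π_0 = 3/10·π_0 + 3/10·π_1 + 2/5·π_2
  π_1 = 3/10·π_0 + 2/5·π_1 + 2/5·π_2
  normalize: π_0 + π_1 + π_2 = 1
Solving the linear system gives exactly π = [36/109, 40/109, 33/109].

π = [0.3303, 0.3670, 0.3028]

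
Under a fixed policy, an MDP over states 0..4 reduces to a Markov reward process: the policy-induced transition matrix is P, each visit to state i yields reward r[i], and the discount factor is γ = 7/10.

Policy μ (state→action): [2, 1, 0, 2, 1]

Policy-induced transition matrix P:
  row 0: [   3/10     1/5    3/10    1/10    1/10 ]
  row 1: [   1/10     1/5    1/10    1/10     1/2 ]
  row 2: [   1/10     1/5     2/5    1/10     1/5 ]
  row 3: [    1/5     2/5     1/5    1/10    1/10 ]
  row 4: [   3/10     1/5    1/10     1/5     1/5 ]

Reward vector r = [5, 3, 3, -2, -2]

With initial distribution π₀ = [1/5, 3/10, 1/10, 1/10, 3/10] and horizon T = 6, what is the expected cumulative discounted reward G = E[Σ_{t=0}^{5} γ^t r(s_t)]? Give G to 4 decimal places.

G = 4.4330

t=0: π = [0.2000, 0.3000, 0.1000, 0.1000, 0.3000], E[r] = 1.4000, γ^t·E[r] = 1.400000, running G = 1.400000
t=1: π = [0.2100, 0.2200, 0.1800, 0.1300, 0.2600], E[r] = 1.4700, γ^t·E[r] = 1.029000, running G = 2.429000
t=2: π = [0.2070, 0.2260, 0.2090, 0.1260, 0.2320], E[r] = 1.6240, γ^t·E[r] = 0.795760, running G = 3.224760
t=3: π = [0.2004, 0.2252, 0.2167, 0.1232, 0.2345], E[r] = 1.6123, γ^t·E[r] = 0.553019, running G = 3.777779
t=4: π = [0.1993, 0.2246, 0.2174, 0.1235, 0.2352], E[r] = 1.6054, γ^t·E[r] = 0.385445, running G = 4.163223
t=5: π = [0.1992, 0.2247, 0.2174, 0.1235, 0.2351], E[r] = 1.6053, γ^t·E[r] = 0.269804, running G = 4.433027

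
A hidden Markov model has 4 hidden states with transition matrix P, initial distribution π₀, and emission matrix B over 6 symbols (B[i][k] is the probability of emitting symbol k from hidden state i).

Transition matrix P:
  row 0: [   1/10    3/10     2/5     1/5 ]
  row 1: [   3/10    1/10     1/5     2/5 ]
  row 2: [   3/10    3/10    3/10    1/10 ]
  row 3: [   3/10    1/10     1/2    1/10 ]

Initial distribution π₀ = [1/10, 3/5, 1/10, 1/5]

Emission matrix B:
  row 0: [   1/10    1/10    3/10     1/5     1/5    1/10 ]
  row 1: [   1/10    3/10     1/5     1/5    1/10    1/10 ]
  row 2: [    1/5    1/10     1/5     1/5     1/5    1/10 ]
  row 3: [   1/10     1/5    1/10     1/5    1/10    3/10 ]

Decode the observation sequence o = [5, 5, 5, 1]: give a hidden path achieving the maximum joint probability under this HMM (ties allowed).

path = [1, 3, 2, 1]

t=0: δ = [1.000e-02, 6.000e-02, 1.000e-02, 6.000e-02]  (obs o_0=5)
t=1: δ = [1.800e-03, 6.000e-04, 3.000e-03, 7.200e-03]  ψ = [1, 1, 3, 1]  (obs o_1=5)
t=2: δ = [2.160e-04, 9.000e-05, 3.600e-04, 2.160e-04]  ψ = [3, 2, 3, 3]  (obs o_2=5)
t=3: δ = [1.080e-05, 3.240e-05, 1.080e-05, 8.640e-06]  ψ = [2, 2, 2, 0]  (obs o_3=1)
backtrack: best end state = 1; path = [1, 3, 2, 1]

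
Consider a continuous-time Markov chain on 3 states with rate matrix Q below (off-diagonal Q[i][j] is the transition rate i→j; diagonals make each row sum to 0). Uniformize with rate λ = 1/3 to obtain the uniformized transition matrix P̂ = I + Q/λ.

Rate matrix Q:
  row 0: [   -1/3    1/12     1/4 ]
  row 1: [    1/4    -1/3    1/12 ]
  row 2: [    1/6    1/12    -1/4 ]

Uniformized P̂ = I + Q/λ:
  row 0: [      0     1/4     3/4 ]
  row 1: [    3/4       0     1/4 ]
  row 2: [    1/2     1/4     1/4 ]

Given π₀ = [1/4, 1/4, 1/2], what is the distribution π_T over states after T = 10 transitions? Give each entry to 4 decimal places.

t=0: π = [0.2500, 0.2500, 0.5000]
t=1: π = [0.4375, 0.1875, 0.3750]
t=2: π = [0.3281, 0.2031, 0.4688]
t=3: π = [0.3867, 0.1992, 0.4141]
t=4: π = [0.3564, 0.2002, 0.4434]
t=5: π = [0.3718, 0.2000, 0.4282]
t=6: π = [0.3641, 0.2000, 0.4359]
t=7: π = [0.3680, 0.2000, 0.4320]
t=8: π = [0.3660, 0.2000, 0.4340]
t=9: π = [0.3670, 0.2000, 0.4330]
t=10: π = [0.3665, 0.2000, 0.4335]

π = [0.3665, 0.2000, 0.4335]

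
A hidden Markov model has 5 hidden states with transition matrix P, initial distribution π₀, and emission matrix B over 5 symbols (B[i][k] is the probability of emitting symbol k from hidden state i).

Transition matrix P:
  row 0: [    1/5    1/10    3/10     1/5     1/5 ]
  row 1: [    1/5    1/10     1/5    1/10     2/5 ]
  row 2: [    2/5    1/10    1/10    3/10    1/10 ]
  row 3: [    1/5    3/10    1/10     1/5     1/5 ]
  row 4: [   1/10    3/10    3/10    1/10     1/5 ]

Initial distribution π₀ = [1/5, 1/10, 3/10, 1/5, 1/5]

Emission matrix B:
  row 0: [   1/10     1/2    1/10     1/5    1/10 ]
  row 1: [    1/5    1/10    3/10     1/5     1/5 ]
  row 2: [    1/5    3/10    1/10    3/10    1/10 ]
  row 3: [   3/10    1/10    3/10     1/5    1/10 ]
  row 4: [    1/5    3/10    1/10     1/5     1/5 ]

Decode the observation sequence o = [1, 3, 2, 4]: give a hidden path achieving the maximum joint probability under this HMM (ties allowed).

path = [0, 2, 3, 1]

t=0: δ = [1.000e-01, 1.000e-02, 9.000e-02, 2.000e-02, 6.000e-02]  (obs o_0=1)
t=1: δ = [7.200e-03, 3.600e-03, 9.000e-03, 5.400e-03, 4.000e-03]  ψ = [2, 4, 0, 2, 0]  (obs o_1=3)
t=2: δ = [3.600e-04, 4.860e-04, 2.160e-04, 8.100e-04, 1.440e-04]  ψ = [2, 3, 0, 2, 0]  (obs o_2=2)
t=3: δ = [1.620e-05, 4.860e-05, 1.080e-05, 1.620e-05, 3.888e-05]  ψ = [3, 3, 0, 3, 1]  (obs o_3=4)
backtrack: best end state = 1; path = [0, 2, 3, 1]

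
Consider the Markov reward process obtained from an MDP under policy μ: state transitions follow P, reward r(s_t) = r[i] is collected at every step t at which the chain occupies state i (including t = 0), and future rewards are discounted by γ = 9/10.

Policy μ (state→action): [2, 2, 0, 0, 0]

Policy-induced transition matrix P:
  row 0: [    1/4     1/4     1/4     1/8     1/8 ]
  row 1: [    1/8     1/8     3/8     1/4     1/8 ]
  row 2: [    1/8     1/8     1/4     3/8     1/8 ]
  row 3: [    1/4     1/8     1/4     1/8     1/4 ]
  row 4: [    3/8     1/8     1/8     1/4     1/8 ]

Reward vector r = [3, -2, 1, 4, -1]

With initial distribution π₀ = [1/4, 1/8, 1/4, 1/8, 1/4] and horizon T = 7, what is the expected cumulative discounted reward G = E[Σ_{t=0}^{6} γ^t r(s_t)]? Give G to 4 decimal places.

t=0: π = [0.2500, 0.1250, 0.2500, 0.1250, 0.2500], E[r] = 1.0000, γ^t·E[r] = 1.000000, running G = 1.000000
t=1: π = [0.2344, 0.1563, 0.2344, 0.2344, 0.1406], E[r] = 1.4219, γ^t·E[r] = 1.279688, running G = 2.279688
t=2: π = [0.2188, 0.1543, 0.2520, 0.2207, 0.1543], E[r] = 1.3281, γ^t·E[r] = 1.075781, running G = 3.355469
t=3: π = [0.2185, 0.1523, 0.2500, 0.2266, 0.1526], E[r] = 1.3545, γ^t·E[r] = 0.987425, running G = 4.342894
t=4: π = [0.2188, 0.1523, 0.2500, 0.2256, 0.1533], E[r] = 1.3508, γ^t·E[r] = 0.886280, running G = 5.229173
t=5: π = [0.2189, 0.1523, 0.2499, 0.2257, 0.1532], E[r] = 1.3514, γ^t·E[r] = 0.797990, running G = 6.027163
t=6: π = [0.2189, 0.1524, 0.2499, 0.2257, 0.1532], E[r] = 1.3512, γ^t·E[r] = 0.718098, running G = 6.745261

G = 6.7453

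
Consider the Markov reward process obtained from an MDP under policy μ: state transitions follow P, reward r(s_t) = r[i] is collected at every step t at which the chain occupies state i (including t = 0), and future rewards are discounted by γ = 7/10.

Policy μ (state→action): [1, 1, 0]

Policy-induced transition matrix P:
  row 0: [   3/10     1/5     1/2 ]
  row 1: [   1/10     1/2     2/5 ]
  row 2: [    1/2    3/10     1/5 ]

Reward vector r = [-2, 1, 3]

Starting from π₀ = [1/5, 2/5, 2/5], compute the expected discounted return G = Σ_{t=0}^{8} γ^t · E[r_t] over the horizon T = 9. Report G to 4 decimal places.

G = 2.9670

t=0: π = [0.2000, 0.4000, 0.4000], E[r] = 1.2000, γ^t·E[r] = 1.200000, running G = 1.200000
t=1: π = [0.3000, 0.3600, 0.3400], E[r] = 0.7800, γ^t·E[r] = 0.546000, running G = 1.746000
t=2: π = [0.2960, 0.3420, 0.3620], E[r] = 0.8360, γ^t·E[r] = 0.409640, running G = 2.155640
t=3: π = [0.3040, 0.3388, 0.3572], E[r] = 0.8024, γ^t·E[r] = 0.275223, running G = 2.430863
t=4: π = [0.3037, 0.3374, 0.3590], E[r] = 0.8069, γ^t·E[r] = 0.193732, running G = 2.624595
t=5: π = [0.3043, 0.3371, 0.3586], E[r] = 0.8042, γ^t·E[r] = 0.135161, running G = 2.759756
t=6: π = [0.3043, 0.3370, 0.3587], E[r] = 0.8046, γ^t·E[r] = 0.094655, running G = 2.854410
t=7: π = [0.3043, 0.3370, 0.3587], E[r] = 0.8043, γ^t·E[r] = 0.066240, running G = 2.920651
t=8: π = [0.3043, 0.3370, 0.3587], E[r] = 0.8044, γ^t·E[r] = 0.046370, running G = 2.967021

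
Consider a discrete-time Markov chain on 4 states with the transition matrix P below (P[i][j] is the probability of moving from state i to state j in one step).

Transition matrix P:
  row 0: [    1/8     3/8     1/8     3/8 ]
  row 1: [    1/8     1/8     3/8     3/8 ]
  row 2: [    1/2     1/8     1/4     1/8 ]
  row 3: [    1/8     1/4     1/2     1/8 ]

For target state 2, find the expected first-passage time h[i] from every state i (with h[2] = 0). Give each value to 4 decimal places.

h = [3.2787, 2.6230, 0.0000, 2.3607]

First-step conditioning: h[2] = 0; for i ≠ 2, h[i] = 1 + Σ_k P[i][k]·h[k].
  h[0] = 1 + 1/8·h[0] + 3/8·h[1] + 3/8·h[3]
  h[1] = 1 + 1/8·h[0] + 1/8·h[1] + 3/8·h[3]
  h[3] = 1 + 1/8·h[0] + 1/4·h[1] + 1/8·h[3]
Solving the 3×3 linear system over states ≠ 2 gives exactly h = [200/61, 160/61, 0, 144/61] (h[2] = 0 is the target).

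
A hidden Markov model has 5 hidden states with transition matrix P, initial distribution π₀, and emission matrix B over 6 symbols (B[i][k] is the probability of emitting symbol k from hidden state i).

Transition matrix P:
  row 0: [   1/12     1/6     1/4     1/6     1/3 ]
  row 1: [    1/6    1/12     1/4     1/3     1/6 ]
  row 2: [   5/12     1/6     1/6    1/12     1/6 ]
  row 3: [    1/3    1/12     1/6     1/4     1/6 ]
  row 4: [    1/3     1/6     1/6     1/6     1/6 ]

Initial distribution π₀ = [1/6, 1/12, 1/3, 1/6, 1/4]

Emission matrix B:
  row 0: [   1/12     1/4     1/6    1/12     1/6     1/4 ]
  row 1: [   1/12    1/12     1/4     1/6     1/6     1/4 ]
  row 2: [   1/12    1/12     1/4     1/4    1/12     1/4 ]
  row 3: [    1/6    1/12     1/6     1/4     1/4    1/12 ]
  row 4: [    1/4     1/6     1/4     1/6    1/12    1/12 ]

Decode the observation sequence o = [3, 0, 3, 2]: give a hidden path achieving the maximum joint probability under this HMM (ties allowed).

t=0: δ = [1.389e-02, 1.389e-02, 8.333e-02, 4.167e-02, 4.167e-02]  (obs o_0=3)
t=1: δ = [2.894e-03, 1.157e-03, 1.157e-03, 1.736e-03, 3.472e-03]  ψ = [2, 2, 2, 3, 2]  (obs o_1=0)
t=2: δ = [9.645e-05, 9.645e-05, 1.808e-04, 1.447e-04, 1.608e-04]  ψ = [4, 4, 0, 4, 0]  (obs o_2=3)
t=3: δ = [1.256e-05, 7.535e-06, 7.535e-06, 6.028e-06, 8.038e-06]  ψ = [2, 2, 2, 3, 0]  (obs o_3=2)
backtrack: best end state = 0; path = [2, 0, 2, 0]

path = [2, 0, 2, 0]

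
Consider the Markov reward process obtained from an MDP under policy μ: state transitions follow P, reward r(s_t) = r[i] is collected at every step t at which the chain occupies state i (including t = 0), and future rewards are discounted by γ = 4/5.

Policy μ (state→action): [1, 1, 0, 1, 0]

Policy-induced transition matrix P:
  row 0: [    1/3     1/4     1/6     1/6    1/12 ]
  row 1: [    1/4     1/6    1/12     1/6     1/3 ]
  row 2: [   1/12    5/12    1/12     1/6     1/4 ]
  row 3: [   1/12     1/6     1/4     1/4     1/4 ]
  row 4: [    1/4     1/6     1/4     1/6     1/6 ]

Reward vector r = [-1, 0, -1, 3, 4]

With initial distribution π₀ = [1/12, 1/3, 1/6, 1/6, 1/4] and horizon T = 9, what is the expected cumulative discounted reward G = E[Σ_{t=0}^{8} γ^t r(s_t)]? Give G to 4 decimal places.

t=0: π = [0.0833, 0.3333, 0.1667, 0.1667, 0.2500], E[r] = 1.2500, γ^t·E[r] = 1.250000, running G = 1.250000
t=1: π = [0.2014, 0.2153, 0.1597, 0.1806, 0.2431], E[r] = 1.1528, γ^t·E[r] = 0.922222, running G = 2.172222
t=2: π = [0.2101, 0.2234, 0.1707, 0.1817, 0.2141], E[r] = 1.0208, γ^t·E[r] = 0.653333, running G = 2.825556
t=3: π = [0.2088, 0.2269, 0.1668, 0.1818, 0.2158], E[r] = 1.0329, γ^t·E[r] = 0.528840, running G = 3.354395
t=4: π = [0.2093, 0.2258, 0.1670, 0.1818, 0.2161], E[r] = 1.0337, γ^t·E[r] = 0.423398, running G = 3.777793
t=5: π = [0.2093, 0.2259, 0.1671, 0.1818, 0.2159], E[r] = 1.0327, γ^t·E[r] = 0.338406, running G = 4.116198
t=6: π = [0.2093, 0.2259, 0.1671, 0.1818, 0.2159], E[r] = 1.0329, γ^t·E[r] = 0.270762, running G = 4.386960
t=7: π = [0.2093, 0.2259, 0.1671, 0.1818, 0.2159], E[r] = 1.0329, γ^t·E[r] = 0.216611, running G = 4.603571
t=8: π = [0.2093, 0.2259, 0.1671, 0.1818, 0.2159], E[r] = 1.0329, γ^t·E[r] = 0.173287, running G = 4.776858

G = 4.7769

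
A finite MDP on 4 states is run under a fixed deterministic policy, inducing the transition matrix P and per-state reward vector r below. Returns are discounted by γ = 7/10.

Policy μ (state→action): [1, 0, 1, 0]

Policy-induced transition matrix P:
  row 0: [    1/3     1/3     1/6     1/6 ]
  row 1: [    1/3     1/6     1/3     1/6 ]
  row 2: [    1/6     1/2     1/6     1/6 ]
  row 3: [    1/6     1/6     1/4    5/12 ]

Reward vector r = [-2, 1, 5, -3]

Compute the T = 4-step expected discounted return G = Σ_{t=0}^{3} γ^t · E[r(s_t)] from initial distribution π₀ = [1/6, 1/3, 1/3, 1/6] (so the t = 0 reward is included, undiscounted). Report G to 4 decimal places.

t=0: π = [0.1667, 0.3333, 0.3333, 0.1667], E[r] = 1.1667, γ^t·E[r] = 1.166667, running G = 1.166667
t=1: π = [0.2500, 0.3056, 0.2361, 0.2083], E[r] = 0.3611, γ^t·E[r] = 0.252778, running G = 1.419444
t=2: π = [0.2593, 0.2870, 0.2350, 0.2188], E[r] = 0.2870, γ^t·E[r] = 0.140648, running G = 1.560093
t=3: π = [0.2577, 0.2882, 0.2327, 0.2214], E[r] = 0.2724, γ^t·E[r] = 0.093425, running G = 1.653518

G = 1.6535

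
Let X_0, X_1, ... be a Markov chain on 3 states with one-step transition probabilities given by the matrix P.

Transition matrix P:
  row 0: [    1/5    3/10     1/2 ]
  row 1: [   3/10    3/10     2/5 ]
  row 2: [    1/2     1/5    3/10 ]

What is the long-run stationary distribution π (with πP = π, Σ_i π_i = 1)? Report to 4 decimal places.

π = [0.3445, 0.2605, 0.3950]

Balance equations π_j = Σ_i π_i·P[i][j]:
  π_0 = 1/5·π_0 + 3/10·π_1 + 1/2·π_2
  π_1 = 3/10·π_0 + 3/10·π_1 + 1/5·π_2
  normalize: π_0 + π_1 + π_2 = 1
Solving the linear system gives exactly π = [41/119, 31/119, 47/119].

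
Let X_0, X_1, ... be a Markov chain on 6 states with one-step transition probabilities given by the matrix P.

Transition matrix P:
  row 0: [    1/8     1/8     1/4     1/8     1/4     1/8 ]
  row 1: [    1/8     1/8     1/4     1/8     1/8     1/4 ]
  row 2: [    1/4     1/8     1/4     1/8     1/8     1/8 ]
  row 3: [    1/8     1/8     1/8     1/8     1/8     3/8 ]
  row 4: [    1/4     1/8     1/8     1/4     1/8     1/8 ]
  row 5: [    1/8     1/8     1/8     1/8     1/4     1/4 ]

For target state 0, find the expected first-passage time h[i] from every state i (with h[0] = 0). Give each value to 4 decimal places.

h = [0.0000, 5.9798, 5.2307, 6.0751, 5.3363, 5.9930]

First-step conditioning: h[0] = 0; for i ≠ 0, h[i] = 1 + Σ_k P[i][k]·h[k].
  h[1] = 1 + 1/8·h[1] + 1/4·h[2] + 1/8·h[3] + 1/8·h[4] + 1/4·h[5]
  h[2] = 1 + 1/8·h[1] + 1/4·h[2] + 1/8·h[3] + 1/8·h[4] + 1/8·h[5]
  h[3] = 1 + 1/8·h[1] + 1/8·h[2] + 1/8·h[3] + 1/8·h[4] + 3/8·h[5]
  h[4] = 1 + 1/8·h[1] + 1/8·h[2] + 1/4·h[3] + 1/8·h[4] + 1/8·h[5]
  h[5] = 1 + 1/8·h[1] + 1/8·h[2] + 1/8·h[3] + 1/4·h[4] + 1/4·h[5]
Solving the 5×5 linear system over states ≠ 0 gives exactly h = [0, 32632/5457, 28544/5457, 33152/5457, 29120/5457, 32704/5457] (h[0] = 0 is the target).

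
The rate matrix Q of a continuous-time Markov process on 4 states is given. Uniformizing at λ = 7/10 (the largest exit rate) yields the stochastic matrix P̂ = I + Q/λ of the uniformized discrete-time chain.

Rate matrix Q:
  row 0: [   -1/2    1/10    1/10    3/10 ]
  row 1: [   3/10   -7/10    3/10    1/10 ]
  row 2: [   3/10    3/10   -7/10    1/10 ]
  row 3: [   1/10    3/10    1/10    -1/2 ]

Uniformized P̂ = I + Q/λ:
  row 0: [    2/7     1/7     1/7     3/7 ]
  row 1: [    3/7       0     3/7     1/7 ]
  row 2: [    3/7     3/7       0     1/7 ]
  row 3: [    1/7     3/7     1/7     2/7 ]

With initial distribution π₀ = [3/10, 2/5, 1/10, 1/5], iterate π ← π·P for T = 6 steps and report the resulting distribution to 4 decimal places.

π = [0.3077, 0.2393, 0.1838, 0.2692]

t=0: π = [0.3000, 0.4000, 0.1000, 0.2000]
t=1: π = [0.3286, 0.1714, 0.2429, 0.2571]
t=2: π = [0.3082, 0.2612, 0.1571, 0.2735]
t=3: π = [0.3064, 0.2286, 0.1950, 0.2700]
t=4: π = [0.3077, 0.2431, 0.1803, 0.2690]
t=5: π = [0.3078, 0.2365, 0.1865, 0.2692]
t=6: π = [0.3077, 0.2393, 0.1838, 0.2692]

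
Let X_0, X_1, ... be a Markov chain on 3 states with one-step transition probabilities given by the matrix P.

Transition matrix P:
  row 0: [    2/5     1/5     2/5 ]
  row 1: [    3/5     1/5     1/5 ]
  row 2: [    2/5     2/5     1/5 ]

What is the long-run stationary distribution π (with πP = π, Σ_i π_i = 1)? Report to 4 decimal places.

π = [0.4516, 0.2581, 0.2903]

Balance equations π_j = Σ_i π_i·P[i][j]:
  π_0 = 2/5·π_0 + 3/5·π_1 + 2/5·π_2
  π_1 = 1/5·π_0 + 1/5·π_1 + 2/5·π_2
  normalize: π_0 + π_1 + π_2 = 1
Solving the linear system gives exactly π = [14/31, 8/31, 9/31].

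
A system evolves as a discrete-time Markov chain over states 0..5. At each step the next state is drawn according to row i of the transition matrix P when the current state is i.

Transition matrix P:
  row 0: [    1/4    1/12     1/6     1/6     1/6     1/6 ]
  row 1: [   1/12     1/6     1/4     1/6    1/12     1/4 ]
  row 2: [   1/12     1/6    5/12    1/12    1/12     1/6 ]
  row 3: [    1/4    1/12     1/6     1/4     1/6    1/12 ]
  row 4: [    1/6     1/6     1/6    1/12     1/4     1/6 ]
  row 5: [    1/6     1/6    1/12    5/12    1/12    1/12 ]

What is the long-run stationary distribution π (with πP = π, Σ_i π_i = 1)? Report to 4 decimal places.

π = [0.1666, 0.1369, 0.2208, 0.1903, 0.1357, 0.1497]

Balance equations π_j = Σ_i π_i·P[i][j]:
  π_0 = 1/4·π_0 + 1/12·π_1 + 1/12·π_2 + 1/4·π_3 + 1/6·π_4 + 1/6·π_5
  π_1 = 1/12·π_0 + 1/6·π_1 + 1/6·π_2 + 1/12·π_3 + 1/6·π_4 + 1/6·π_5
  π_2 = 1/6·π_0 + 1/4·π_1 + 5/12·π_2 + 1/6·π_3 + 1/6·π_4 + 1/12·π_5
  π_3 = 1/6·π_0 + 1/6·π_1 + 1/12·π_2 + 1/4·π_3 + 1/12·π_4 + 5/12·π_5
  π_4 = 1/6·π_0 + 1/12·π_1 + 1/12·π_2 + 1/6·π_3 + 1/4·π_4 + 1/12·π_5
  normalize: π_0 + π_1 + π_2 + π_3 + π_4 + π_5 = 1
Solving the linear system gives exactly π = [26351/158176, 21659/158176, 34925/158176, 30093/158176, 10731/79088, 11843/79088].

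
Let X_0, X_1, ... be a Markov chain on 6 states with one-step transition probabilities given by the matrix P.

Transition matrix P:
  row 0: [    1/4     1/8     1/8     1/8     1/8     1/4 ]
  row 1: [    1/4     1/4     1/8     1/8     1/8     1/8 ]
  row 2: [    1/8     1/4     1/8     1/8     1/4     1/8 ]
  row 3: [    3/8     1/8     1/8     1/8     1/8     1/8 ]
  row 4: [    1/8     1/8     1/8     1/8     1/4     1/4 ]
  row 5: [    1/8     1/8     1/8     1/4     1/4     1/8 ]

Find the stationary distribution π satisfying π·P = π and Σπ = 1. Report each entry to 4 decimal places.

π = [0.2078, 0.1607, 0.1250, 0.1468, 0.1856, 0.1742]

Balance equations π_j = Σ_i π_i·P[i][j]:
  π_0 = 1/4·π_0 + 1/4·π_1 + 1/8·π_2 + 3/8·π_3 + 1/8·π_4 + 1/8·π_5
  π_1 = 1/8·π_0 + 1/4·π_1 + 1/4·π_2 + 1/8·π_3 + 1/8·π_4 + 1/8·π_5
  π_2 = 1/8·π_0 + 1/8·π_1 + 1/8·π_2 + 1/8·π_3 + 1/8·π_4 + 1/8·π_5
  π_3 = 1/8·π_0 + 1/8·π_1 + 1/8·π_2 + 1/8·π_3 + 1/8·π_4 + 1/4·π_5
  π_4 = 1/8·π_0 + 1/8·π_1 + 1/4·π_2 + 1/8·π_3 + 1/4·π_4 + 1/4·π_5
  normalize: π_0 + π_1 + π_2 + π_3 + π_4 + π_5 = 1
Solving the linear system gives exactly π = [5945/28616, 9/56, 1/8, 75/511, 5311/28616, 89/511].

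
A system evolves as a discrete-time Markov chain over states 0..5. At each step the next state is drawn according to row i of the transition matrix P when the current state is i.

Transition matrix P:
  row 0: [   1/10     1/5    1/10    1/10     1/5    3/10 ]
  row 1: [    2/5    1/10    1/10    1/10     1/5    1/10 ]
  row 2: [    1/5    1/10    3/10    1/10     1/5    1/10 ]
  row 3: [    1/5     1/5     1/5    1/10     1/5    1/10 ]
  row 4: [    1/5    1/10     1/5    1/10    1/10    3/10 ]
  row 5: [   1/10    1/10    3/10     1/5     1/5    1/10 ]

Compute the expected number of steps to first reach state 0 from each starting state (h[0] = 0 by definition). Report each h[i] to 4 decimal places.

First-step conditioning: h[0] = 0; for i ≠ 0, h[i] = 1 + Σ_k P[i][k]·h[k].
  h[1] = 1 + 1/10·h[1] + 1/10·h[2] + 1/10·h[3] + 1/5·h[4] + 1/10·h[5]
  h[2] = 1 + 1/10·h[1] + 3/10·h[2] + 1/10·h[3] + 1/5·h[4] + 1/10·h[5]
  h[3] = 1 + 1/5·h[1] + 1/5·h[2] + 1/10·h[3] + 1/5·h[4] + 1/10·h[5]
  h[4] = 1 + 1/10·h[1] + 1/5·h[2] + 1/10·h[3] + 1/10·h[4] + 3/10·h[5]
  h[5] = 1 + 1/10·h[1] + 3/10·h[2] + 1/5·h[3] + 1/5·h[4] + 1/10·h[5]
Solving the 5×5 linear system over states ≠ 0 gives exactly h = [0, 1760/459, 2200/459, 2156/459, 1244/255, 1342/255] (h[0] = 0 is the target).

h = [0.0000, 3.8344, 4.7930, 4.6972, 4.8784, 5.2627]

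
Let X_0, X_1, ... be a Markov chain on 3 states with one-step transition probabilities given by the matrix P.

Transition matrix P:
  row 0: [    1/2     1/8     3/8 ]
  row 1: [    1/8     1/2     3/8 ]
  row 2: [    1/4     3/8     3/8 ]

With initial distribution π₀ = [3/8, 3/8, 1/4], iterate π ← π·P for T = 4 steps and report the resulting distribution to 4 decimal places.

t=0: π = [0.3750, 0.3750, 0.2500]
t=1: π = [0.2969, 0.3281, 0.3750]
t=2: π = [0.2832, 0.3418, 0.3750]
t=3: π = [0.2781, 0.3469, 0.3750]
t=4: π = [0.2762, 0.3488, 0.3750]

π = [0.2762, 0.3488, 0.3750]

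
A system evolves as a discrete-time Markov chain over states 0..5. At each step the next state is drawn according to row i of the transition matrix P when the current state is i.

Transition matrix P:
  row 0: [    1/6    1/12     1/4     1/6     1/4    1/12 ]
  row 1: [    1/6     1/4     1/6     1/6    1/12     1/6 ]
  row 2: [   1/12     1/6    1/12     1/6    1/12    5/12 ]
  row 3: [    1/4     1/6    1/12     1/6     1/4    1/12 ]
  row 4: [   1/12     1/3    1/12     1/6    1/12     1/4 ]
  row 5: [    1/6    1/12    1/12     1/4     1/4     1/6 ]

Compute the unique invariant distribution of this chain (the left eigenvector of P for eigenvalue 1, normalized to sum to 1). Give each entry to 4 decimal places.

Balance equations π_j = Σ_i π_i·P[i][j]:
  π_0 = 1/6·π_0 + 1/6·π_1 + 1/12·π_2 + 1/4·π_3 + 1/12·π_4 + 1/6·π_5
  π_1 = 1/12·π_0 + 1/4·π_1 + 1/6·π_2 + 1/6·π_3 + 1/3·π_4 + 1/12·π_5
  π_2 = 1/4·π_0 + 1/6·π_1 + 1/12·π_2 + 1/12·π_3 + 1/12·π_4 + 1/12·π_5
  π_3 = 1/6·π_0 + 1/6·π_1 + 1/6·π_2 + 1/6·π_3 + 1/6·π_4 + 1/4·π_5
  π_4 = 1/4·π_0 + 1/12·π_1 + 1/12·π_2 + 1/4·π_3 + 1/12·π_4 + 1/4·π_5
  normalize: π_0 + π_1 + π_2 + π_3 + π_4 + π_5 = 1
Solving the linear system gives exactly π = [25/159, 12691/69801, 17407/139602, 25405/139602, 3967/23267, 4276/23267].

π = [0.1572, 0.1818, 0.1247, 0.1820, 0.1705, 0.1838]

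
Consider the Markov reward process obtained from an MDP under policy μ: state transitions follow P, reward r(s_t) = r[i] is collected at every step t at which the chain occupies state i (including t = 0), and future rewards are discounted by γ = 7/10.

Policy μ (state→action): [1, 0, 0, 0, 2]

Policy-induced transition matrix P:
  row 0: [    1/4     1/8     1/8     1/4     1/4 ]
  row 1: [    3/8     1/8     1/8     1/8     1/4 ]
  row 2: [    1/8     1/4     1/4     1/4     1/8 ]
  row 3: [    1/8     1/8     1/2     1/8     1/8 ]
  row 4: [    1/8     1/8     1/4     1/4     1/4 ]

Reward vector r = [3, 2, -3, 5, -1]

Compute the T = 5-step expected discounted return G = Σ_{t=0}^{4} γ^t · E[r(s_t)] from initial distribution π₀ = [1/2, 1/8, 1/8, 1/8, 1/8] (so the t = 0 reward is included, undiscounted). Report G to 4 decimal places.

G = 3.7079

t=0: π = [0.5000, 0.1250, 0.1250, 0.1250, 0.1250], E[r] = 1.8750, γ^t·E[r] = 1.875000, running G = 1.875000
t=1: π = [0.2188, 0.1406, 0.2031, 0.2188, 0.2188], E[r] = 1.2031, γ^t·E[r] = 0.842188, running G = 2.717188
t=2: π = [0.1875, 0.1504, 0.2598, 0.2051, 0.1973], E[r] = 0.9121, γ^t·E[r] = 0.446934, running G = 3.164121
t=3: π = [0.1860, 0.1575, 0.2590, 0.2056, 0.1919], E[r] = 0.9319, γ^t·E[r] = 0.319636, running G = 3.483758
t=4: π = [0.1876, 0.1574, 0.2585, 0.2046, 0.1919], E[r] = 0.9334, γ^t·E[r] = 0.224119, running G = 3.707877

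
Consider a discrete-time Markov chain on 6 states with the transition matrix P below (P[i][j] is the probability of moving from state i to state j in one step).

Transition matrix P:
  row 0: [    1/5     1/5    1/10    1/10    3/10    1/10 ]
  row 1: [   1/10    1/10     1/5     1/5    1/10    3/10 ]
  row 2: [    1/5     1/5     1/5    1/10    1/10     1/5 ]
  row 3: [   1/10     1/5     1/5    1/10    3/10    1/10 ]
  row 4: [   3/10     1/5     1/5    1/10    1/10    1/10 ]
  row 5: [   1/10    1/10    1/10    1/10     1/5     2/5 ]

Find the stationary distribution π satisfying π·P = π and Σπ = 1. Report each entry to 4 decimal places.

Balance equations π_j = Σ_i π_i·P[i][j]:
  π_0 = 1/5·π_0 + 1/10·π_1 + 1/5·π_2 + 1/10·π_3 + 3/10·π_4 + 1/10·π_5
  π_1 = 1/5·π_0 + 1/10·π_1 + 1/5·π_2 + 1/5·π_3 + 1/5·π_4 + 1/10·π_5
  π_2 = 1/10·π_0 + 1/5·π_1 + 1/5·π_2 + 1/5·π_3 + 1/5·π_4 + 1/10·π_5
  π_3 = 1/10·π_0 + 1/5·π_1 + 1/10·π_2 + 1/10·π_3 + 1/10·π_4 + 1/10·π_5
  π_4 = 3/10·π_0 + 1/10·π_1 + 1/10·π_2 + 3/10·π_3 + 1/10·π_4 + 1/5·π_5
  normalize: π_0 + π_1 + π_2 + π_3 + π_4 + π_5 = 1
Solving the linear system gives exactly π = [7349/43561, 7079/43561, 7052/43561, 5064/43561, 7764/43561, 9253/43561].

π = [0.1687, 0.1625, 0.1619, 0.1163, 0.1782, 0.2124]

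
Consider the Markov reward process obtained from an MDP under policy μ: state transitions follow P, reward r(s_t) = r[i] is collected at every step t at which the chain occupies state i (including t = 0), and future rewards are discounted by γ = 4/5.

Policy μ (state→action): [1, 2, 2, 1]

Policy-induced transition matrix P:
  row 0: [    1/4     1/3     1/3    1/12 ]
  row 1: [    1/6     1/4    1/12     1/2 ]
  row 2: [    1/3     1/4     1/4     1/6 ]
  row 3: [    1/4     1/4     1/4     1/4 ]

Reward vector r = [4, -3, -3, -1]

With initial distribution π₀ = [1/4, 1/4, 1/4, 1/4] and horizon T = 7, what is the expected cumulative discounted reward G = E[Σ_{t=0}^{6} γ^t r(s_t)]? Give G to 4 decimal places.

t=0: π = [0.2500, 0.2500, 0.2500, 0.2500], E[r] = -0.7500, γ^t·E[r] = -0.750000, running G = -0.750000
t=1: π = [0.2500, 0.2708, 0.2292, 0.2500], E[r] = -0.7500, γ^t·E[r] = -0.600000, running G = -1.350000
t=2: π = [0.2465, 0.2708, 0.2257, 0.2569], E[r] = -0.7604, γ^t·E[r] = -0.486667, running G = -1.836667
t=3: π = [0.2462, 0.2705, 0.2254, 0.2578], E[r] = -0.7607, γ^t·E[r] = -0.389481, running G = -2.226148
t=4: π = [0.2462, 0.2705, 0.2254, 0.2578], E[r] = -0.7607, γ^t·E[r] = -0.311585, running G = -2.537733
t=5: π = [0.2462, 0.2705, 0.2254, 0.2578], E[r] = -0.7607, γ^t·E[r] = -0.249264, running G = -2.786998
t=6: π = [0.2462, 0.2705, 0.2254, 0.2578], E[r] = -0.7607, γ^t·E[r] = -0.199411, running G = -2.986409

G = -2.9864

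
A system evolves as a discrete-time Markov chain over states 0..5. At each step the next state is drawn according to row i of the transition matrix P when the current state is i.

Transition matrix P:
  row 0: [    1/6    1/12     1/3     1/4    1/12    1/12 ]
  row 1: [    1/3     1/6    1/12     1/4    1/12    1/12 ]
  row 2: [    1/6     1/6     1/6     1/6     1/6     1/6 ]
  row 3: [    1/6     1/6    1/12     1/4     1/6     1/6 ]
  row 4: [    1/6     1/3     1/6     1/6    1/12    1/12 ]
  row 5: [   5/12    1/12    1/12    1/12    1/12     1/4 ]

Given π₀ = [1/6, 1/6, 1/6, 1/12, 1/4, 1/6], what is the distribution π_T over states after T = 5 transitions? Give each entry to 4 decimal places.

t=0: π = [0.1667, 0.1667, 0.1667, 0.0833, 0.2500, 0.1667]
t=1: π = [0.2361, 0.1806, 0.1597, 0.1875, 0.1042, 0.1319]
t=2: π = [0.2297, 0.1534, 0.1644, 0.2060, 0.1123, 0.1343]
t=3: π = [0.2258, 0.1550, 0.1638, 0.2046, 0.1142, 0.1366]
t=4: π = [0.2267, 0.1555, 0.1629, 0.2041, 0.1140, 0.1368]
t=5: π = [0.2268, 0.1554, 0.1631, 0.2041, 0.1139, 0.1367]

π = [0.2268, 0.1554, 0.1631, 0.2041, 0.1139, 0.1367]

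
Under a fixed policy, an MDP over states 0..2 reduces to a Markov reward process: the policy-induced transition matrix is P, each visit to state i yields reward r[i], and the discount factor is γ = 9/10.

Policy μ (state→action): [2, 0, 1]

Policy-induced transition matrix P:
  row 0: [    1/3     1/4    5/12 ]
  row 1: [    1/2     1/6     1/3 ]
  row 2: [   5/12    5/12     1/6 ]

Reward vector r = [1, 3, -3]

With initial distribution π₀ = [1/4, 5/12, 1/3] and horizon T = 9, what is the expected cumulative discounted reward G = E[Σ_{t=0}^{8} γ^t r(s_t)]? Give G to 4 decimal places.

G = 2.0632

t=0: π = [0.2500, 0.4167, 0.3333], E[r] = 0.5000, γ^t·E[r] = 0.500000, running G = 0.500000
t=1: π = [0.4306, 0.2708, 0.2986], E[r] = 0.3472, γ^t·E[r] = 0.312500, running G = 0.812500
t=2: π = [0.4034, 0.2772, 0.3194], E[r] = 0.2766, γ^t·E[r] = 0.224063, running G = 1.036563
t=3: π = [0.4062, 0.2801, 0.3137], E[r] = 0.3055, γ^t·E[r] = 0.222680, running G = 1.259242
t=4: π = [0.4062, 0.2789, 0.3149], E[r] = 0.2983, γ^t·E[r] = 0.195713, running G = 1.454955
t=5: π = [0.4061, 0.2792, 0.3147], E[r] = 0.2997, γ^t·E[r] = 0.176960, running G = 1.631915
t=6: π = [0.4061, 0.2792, 0.3147], E[r] = 0.2995, γ^t·E[r] = 0.159151, running G = 1.791066
t=7: π = [0.4061, 0.2792, 0.3147], E[r] = 0.2995, γ^t·E[r] = 0.143247, running G = 1.934313
t=8: π = [0.4061, 0.2792, 0.3147], E[r] = 0.2995, γ^t·E[r] = 0.128922, running G = 2.063235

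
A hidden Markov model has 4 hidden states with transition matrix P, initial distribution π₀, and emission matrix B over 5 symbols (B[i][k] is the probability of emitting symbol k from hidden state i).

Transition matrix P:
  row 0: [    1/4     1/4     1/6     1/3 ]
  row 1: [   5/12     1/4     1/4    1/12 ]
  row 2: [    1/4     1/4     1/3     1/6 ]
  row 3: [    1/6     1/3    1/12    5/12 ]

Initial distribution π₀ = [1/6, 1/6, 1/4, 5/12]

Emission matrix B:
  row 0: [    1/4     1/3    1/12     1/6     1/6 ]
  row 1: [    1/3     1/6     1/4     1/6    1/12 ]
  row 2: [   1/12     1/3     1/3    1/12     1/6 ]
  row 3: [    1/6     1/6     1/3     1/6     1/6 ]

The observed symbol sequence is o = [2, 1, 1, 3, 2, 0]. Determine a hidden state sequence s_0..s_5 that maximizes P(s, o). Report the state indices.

path = [3, 1, 0, 3, 3, 1]

t=0: δ = [1.389e-02, 4.167e-02, 8.333e-02, 1.389e-01]  (obs o_0=2)
t=1: δ = [7.716e-03, 7.716e-03, 9.259e-03, 9.645e-03]  ψ = [3, 3, 2, 3]  (obs o_1=1)
t=2: δ = [1.072e-03, 5.358e-04, 1.029e-03, 6.698e-04]  ψ = [1, 3, 2, 3]  (obs o_2=1)
t=3: δ = [4.465e-05, 4.465e-05, 2.858e-05, 5.954e-05]  ψ = [0, 0, 2, 0]  (obs o_3=3)
t=4: δ = [1.550e-06, 4.961e-06, 3.721e-06, 8.269e-06]  ψ = [1, 3, 1, 3]  (obs o_4=2)
t=5: δ = [5.168e-07, 9.188e-07, 1.034e-07, 5.742e-07]  ψ = [1, 3, 1, 3]  (obs o_5=0)
backtrack: best end state = 1; path = [3, 1, 0, 3, 3, 1]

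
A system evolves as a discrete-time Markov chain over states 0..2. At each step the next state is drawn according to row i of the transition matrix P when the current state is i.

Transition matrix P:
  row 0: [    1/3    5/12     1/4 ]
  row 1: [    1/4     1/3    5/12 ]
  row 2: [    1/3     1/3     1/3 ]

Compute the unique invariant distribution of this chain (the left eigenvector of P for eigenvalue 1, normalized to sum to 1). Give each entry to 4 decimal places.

π = [0.3034, 0.3586, 0.3379]

Balance equations π_j = Σ_i π_i·P[i][j]:
  π_0 = 1/3·π_0 + 1/4·π_1 + 1/3·π_2
  π_1 = 5/12·π_0 + 1/3·π_1 + 1/3·π_2
  normalize: π_0 + π_1 + π_2 = 1
Solving the linear system gives exactly π = [44/145, 52/145, 49/145].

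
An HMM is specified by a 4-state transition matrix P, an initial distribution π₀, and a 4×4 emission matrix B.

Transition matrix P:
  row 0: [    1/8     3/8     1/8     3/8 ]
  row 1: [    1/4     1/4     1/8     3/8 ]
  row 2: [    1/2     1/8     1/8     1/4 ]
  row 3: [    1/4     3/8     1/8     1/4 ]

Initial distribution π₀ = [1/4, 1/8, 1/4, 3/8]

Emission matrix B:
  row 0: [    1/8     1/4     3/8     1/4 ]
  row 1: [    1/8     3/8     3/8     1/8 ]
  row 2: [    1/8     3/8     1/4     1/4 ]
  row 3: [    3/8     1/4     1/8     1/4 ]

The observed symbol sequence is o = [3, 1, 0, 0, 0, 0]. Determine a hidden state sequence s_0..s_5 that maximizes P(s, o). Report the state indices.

t=0: δ = [6.250e-02, 1.562e-02, 6.250e-02, 9.375e-02]  (obs o_0=3)
t=1: δ = [7.812e-03, 1.318e-02, 4.395e-03, 5.859e-03]  ψ = [2, 3, 3, 0]  (obs o_1=1)
t=2: δ = [4.120e-04, 4.120e-04, 2.060e-04, 1.854e-03]  ψ = [1, 1, 1, 1]  (obs o_2=0)
t=3: δ = [5.794e-05, 8.690e-05, 2.897e-05, 1.738e-04]  ψ = [3, 3, 3, 3]  (obs o_3=0)
t=4: δ = [5.431e-06, 8.147e-06, 2.716e-06, 1.629e-05]  ψ = [3, 3, 3, 3]  (obs o_4=0)
t=5: δ = [5.092e-07, 7.638e-07, 2.546e-07, 1.528e-06]  ψ = [3, 3, 3, 3]  (obs o_5=0)
backtrack: best end state = 3; path = [3, 1, 3, 3, 3, 3]

path = [3, 1, 3, 3, 3, 3]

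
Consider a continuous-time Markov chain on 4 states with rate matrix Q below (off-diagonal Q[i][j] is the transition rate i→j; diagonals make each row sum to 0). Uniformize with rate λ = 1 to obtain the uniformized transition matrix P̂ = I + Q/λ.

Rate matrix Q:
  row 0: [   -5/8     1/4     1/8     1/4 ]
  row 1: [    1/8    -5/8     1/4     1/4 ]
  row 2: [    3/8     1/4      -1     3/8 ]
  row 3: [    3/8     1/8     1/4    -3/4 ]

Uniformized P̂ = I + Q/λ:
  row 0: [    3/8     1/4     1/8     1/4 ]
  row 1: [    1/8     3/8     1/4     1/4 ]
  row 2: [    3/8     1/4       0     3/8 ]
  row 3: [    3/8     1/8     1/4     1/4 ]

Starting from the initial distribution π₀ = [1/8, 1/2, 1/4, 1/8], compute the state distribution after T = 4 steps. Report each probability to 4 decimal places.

t=0: π = [0.1250, 0.5000, 0.2500, 0.1250]
t=1: π = [0.2500, 0.2969, 0.1719, 0.2813]
t=2: π = [0.3008, 0.2520, 0.1758, 0.2715]
t=3: π = [0.3120, 0.2476, 0.1685, 0.2720]
t=4: π = [0.3131, 0.2469, 0.1689, 0.2711]

π = [0.3131, 0.2469, 0.1689, 0.2711]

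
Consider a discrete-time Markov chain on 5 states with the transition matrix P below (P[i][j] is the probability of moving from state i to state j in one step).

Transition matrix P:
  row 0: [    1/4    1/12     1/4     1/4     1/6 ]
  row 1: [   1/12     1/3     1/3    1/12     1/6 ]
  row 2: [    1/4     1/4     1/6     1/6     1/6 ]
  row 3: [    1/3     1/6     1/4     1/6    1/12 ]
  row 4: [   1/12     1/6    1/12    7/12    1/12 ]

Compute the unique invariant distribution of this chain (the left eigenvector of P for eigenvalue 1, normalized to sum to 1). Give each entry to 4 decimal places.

Balance equations π_j = Σ_i π_i·P[i][j]:
  π_0 = 1/4·π_0 + 1/12·π_1 + 1/4·π_2 + 1/3·π_3 + 1/12·π_4
  π_1 = 1/12·π_0 + 1/3·π_1 + 1/4·π_2 + 1/6·π_3 + 1/6·π_4
  π_2 = 1/4·π_0 + 1/3·π_1 + 1/6·π_2 + 1/4·π_3 + 1/12·π_4
  π_3 = 1/4·π_0 + 1/12·π_1 + 1/6·π_2 + 1/6·π_3 + 7/12·π_4
  normalize: π_0 + π_1 + π_2 + π_3 + π_4 = 1
Solving the linear system gives exactly π = [860/4049, 815/4049, 912/4049, 909/4049, 553/4049].

π = [0.2124, 0.2013, 0.2252, 0.2245, 0.1366]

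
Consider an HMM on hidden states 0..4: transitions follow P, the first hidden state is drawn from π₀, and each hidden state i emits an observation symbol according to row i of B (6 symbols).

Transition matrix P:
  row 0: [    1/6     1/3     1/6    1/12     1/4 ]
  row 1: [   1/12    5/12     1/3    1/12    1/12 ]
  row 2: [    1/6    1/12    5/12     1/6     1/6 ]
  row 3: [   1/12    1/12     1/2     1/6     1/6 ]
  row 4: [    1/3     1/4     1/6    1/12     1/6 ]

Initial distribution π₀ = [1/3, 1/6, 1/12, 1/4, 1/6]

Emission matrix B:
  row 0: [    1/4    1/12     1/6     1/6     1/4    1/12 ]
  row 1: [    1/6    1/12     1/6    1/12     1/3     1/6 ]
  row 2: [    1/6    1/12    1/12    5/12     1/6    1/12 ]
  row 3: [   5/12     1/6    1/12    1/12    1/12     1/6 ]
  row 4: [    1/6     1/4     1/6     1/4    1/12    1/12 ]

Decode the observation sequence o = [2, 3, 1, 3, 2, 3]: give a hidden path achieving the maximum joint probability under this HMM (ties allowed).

t=0: δ = [5.556e-02, 2.778e-02, 6.944e-03, 2.083e-02, 2.778e-02]  (obs o_0=2)
t=1: δ = [1.543e-03, 1.543e-03, 4.340e-03, 3.858e-04, 3.472e-03]  ψ = [0, 0, 3, 0, 0]  (obs o_1=3)
t=2: δ = [9.645e-05, 7.234e-05, 1.507e-04, 1.206e-04, 1.808e-04]  ψ = [4, 4, 2, 2, 2]  (obs o_2=1)
t=3: δ = [1.005e-05, 3.768e-06, 2.616e-05, 2.093e-06, 7.535e-06]  ψ = [4, 4, 2, 2, 4]  (obs o_3=3)
t=4: δ = [7.268e-07, 5.582e-07, 9.085e-07, 3.634e-07, 7.268e-07]  ψ = [2, 0, 2, 2, 2]  (obs o_4=2)
t=5: δ = [4.038e-08, 2.019e-08, 1.577e-07, 1.262e-08, 4.542e-08]  ψ = [4, 0, 2, 2, 0]  (obs o_5=3)
backtrack: best end state = 2; path = [3, 2, 2, 2, 2, 2]

path = [3, 2, 2, 2, 2, 2]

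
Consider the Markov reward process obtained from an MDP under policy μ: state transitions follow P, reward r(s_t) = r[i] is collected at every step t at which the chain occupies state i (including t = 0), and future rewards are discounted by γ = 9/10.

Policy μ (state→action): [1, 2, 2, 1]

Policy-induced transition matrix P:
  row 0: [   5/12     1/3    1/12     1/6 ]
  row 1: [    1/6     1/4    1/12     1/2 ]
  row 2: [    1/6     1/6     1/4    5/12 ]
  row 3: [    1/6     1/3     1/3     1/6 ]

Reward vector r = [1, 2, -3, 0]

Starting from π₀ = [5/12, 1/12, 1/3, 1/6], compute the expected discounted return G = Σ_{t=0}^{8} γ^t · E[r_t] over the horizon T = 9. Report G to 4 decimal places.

G = 0.7304

t=0: π = [0.4167, 0.0833, 0.3333, 0.1667], E[r] = -0.4167, γ^t·E[r] = -0.416667, running G = -0.416667
t=1: π = [0.2708, 0.2708, 0.1806, 0.2778], E[r] = 0.2708, γ^t·E[r] = 0.243750, running G = -0.172917
t=2: π = [0.2344, 0.2807, 0.1829, 0.3021], E[r] = 0.2471, γ^t·E[r] = 0.200156, running G = 0.027240
t=3: π = [0.2253, 0.2795, 0.1893, 0.3059], E[r] = 0.2162, γ^t·E[r] = 0.157605, running G = 0.184845
t=4: π = [0.2230, 0.2785, 0.1914, 0.3072], E[r] = 0.2058, γ^t·E[r] = 0.135050, running G = 0.319895
t=5: π = [0.2224, 0.2782, 0.1920, 0.3073], E[r] = 0.2028, γ^t·E[r] = 0.119763, running G = 0.439658
t=6: π = [0.2223, 0.2781, 0.1922, 0.3074], E[r] = 0.2020, γ^t·E[r] = 0.107375, running G = 0.547033
t=7: π = [0.2222, 0.2781, 0.1922, 0.3074], E[r] = 0.2018, γ^t·E[r] = 0.096539, running G = 0.643572
t=8: π = [0.2222, 0.2781, 0.1922, 0.3074], E[r] = 0.2018, γ^t·E[r] = 0.086864, running G = 0.730436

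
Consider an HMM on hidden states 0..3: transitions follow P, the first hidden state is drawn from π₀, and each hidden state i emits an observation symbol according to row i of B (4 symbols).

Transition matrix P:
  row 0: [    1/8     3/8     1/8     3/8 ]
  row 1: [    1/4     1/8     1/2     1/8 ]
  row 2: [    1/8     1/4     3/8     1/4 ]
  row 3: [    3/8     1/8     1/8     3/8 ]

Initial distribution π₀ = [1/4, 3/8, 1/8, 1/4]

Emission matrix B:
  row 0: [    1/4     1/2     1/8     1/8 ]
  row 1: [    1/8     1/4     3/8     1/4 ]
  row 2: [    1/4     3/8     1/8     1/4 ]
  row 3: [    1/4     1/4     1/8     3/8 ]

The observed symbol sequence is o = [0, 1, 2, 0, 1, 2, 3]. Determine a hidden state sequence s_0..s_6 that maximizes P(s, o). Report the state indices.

t=0: δ = [6.250e-02, 4.688e-02, 3.125e-02, 6.250e-02]  (obs o_0=0)
t=1: δ = [1.172e-02, 5.859e-03, 8.789e-03, 5.859e-03]  ψ = [3, 0, 1, 0]  (obs o_1=1)
t=2: δ = [2.747e-04, 1.648e-03, 4.120e-04, 5.493e-04]  ψ = [3, 0, 2, 0]  (obs o_2=2)
t=3: δ = [1.030e-04, 2.575e-05, 2.060e-04, 5.150e-05]  ψ = [1, 1, 1, 1]  (obs o_3=0)
t=4: δ = [1.287e-05, 1.287e-05, 2.897e-05, 1.287e-05]  ψ = [2, 2, 2, 2]  (obs o_4=1)
t=5: δ = [6.035e-07, 2.716e-06, 1.358e-06, 9.052e-07]  ψ = [3, 2, 2, 2]  (obs o_5=2)
t=6: δ = [8.487e-08, 8.487e-08, 3.395e-07, 1.273e-07]  ψ = [1, 1, 1, 1]  (obs o_6=3)
backtrack: best end state = 2; path = [3, 0, 1, 2, 2, 1, 2]

path = [3, 0, 1, 2, 2, 1, 2]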